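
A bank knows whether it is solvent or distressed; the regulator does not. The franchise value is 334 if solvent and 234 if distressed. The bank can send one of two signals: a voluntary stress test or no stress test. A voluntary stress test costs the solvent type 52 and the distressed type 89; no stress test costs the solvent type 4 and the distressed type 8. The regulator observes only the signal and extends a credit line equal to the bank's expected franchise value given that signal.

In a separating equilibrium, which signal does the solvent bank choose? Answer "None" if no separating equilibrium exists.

Try solvent → stress test, distressed → no stress test:
  Under separation the regulator infers type exactly: stress test → solvent (pays 334), no stress test → distressed (pays 234).
  Solvent: stress test gives 334 − 52 = 282; no stress test gives 234 − 4 = 230. No deviation. ✓
  Distressed: no stress test gives 234 − 8 = 226; stress test gives 334 − 89 = 245. Would deviate. ✗
Try solvent → no stress test, distressed → stress test:
  Under separation the regulator infers type exactly: no stress test → solvent (pays 334), stress test → distressed (pays 234).
  Solvent: no stress test gives 334 − 4 = 330; stress test gives 234 − 52 = 182. No deviation. ✓
  Distressed: stress test gives 234 − 89 = 145; no stress test gives 334 − 8 = 326. Would deviate. ✗
Neither assignment is incentive-compatible.

None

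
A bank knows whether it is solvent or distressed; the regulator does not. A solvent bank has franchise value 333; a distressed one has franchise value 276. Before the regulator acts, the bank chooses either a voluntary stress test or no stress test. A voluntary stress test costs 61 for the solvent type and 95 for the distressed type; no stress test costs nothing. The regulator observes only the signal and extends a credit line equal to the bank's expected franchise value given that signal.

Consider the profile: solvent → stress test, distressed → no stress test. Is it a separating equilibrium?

Under separation the regulator infers type exactly: stress test → solvent (pays 333), no stress test → distressed (pays 276).
Solvent: stress test gives 333 − 61 = 272; no stress test gives 276 − 0 = 276. Would deviate. ✗
Distressed: no stress test gives 276 − 0 = 276; stress test gives 333 − 95 = 238. No deviation. ✓

No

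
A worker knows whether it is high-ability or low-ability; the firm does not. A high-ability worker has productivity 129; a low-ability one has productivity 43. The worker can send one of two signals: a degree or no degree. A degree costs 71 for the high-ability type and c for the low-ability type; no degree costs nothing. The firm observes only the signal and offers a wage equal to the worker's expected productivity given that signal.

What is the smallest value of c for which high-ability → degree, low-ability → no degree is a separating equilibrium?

Under separation: degree → high-ability (pays 129); no degree → low-ability (pays 43).
High-ability: 129 − 71 = 58 ≥ 43 − 0 = 43. Holds regardless of c. ✓
Low-ability: 43 − 0 ≥ 129 − c, so c ≥ 129 − 43 = 86.

86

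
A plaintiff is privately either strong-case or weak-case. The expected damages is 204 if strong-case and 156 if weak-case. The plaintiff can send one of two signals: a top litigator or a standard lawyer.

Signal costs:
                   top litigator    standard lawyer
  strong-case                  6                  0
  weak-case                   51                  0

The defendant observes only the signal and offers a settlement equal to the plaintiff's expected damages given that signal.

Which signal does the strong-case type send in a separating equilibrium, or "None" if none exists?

top litigator

Try strong-case → top litigator, weak-case → standard lawyer:
  If types separate, top litigator earns payment 204 and standard lawyer earns 156.
  Strong-case: top litigator gives 204 − 6 = 198; standard lawyer gives 156 − 0 = 156. No deviation. ✓
  Weak-case: standard lawyer gives 156 − 0 = 156; top litigator gives 204 − 51 = 153. No deviation. ✓
Both hold — the strong-case type sends top litigator.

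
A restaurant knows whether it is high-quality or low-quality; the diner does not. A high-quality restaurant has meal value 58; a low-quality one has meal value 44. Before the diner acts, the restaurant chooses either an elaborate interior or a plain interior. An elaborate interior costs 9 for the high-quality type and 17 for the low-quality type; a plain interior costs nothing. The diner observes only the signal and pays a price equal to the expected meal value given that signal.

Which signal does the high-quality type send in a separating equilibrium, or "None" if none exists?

elaborate interior

Try high-quality → elaborate interior, low-quality → plain interior:
  If types separate, elaborate interior earns payment 58 and plain interior earns 44.
  High-quality: elaborate interior gives 58 − 9 = 49; plain interior gives 44 − 0 = 44. No deviation. ✓
  Low-quality: plain interior gives 44 − 0 = 44; elaborate interior gives 58 − 17 = 41. No deviation. ✓
Both hold — the high-quality type sends elaborate interior.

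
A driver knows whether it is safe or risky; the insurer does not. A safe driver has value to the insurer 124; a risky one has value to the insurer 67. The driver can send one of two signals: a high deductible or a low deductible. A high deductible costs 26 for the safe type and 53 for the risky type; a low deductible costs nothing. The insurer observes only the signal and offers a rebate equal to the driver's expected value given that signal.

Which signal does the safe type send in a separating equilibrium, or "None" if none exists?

None

Try safe → high deductible, risky → low deductible:
  If types separate, high deductible earns payment 124 and low deductible earns 67.
  Safe: high deductible gives 124 − 26 = 98; low deductible gives 67 − 0 = 67. No deviation. ✓
  Risky: low deductible gives 67 − 0 = 67; high deductible gives 124 − 53 = 71. Would deviate. ✗
Try safe → low deductible, risky → high deductible:
  If types separate, low deductible earns payment 124 and high deductible earns 67.
  Safe: low deductible gives 124 − 0 = 124; high deductible gives 67 − 26 = 41. No deviation. ✓
  Risky: high deductible gives 67 − 53 = 14; low deductible gives 124 − 0 = 124. Would deviate. ✗
Neither assignment is incentive-compatible.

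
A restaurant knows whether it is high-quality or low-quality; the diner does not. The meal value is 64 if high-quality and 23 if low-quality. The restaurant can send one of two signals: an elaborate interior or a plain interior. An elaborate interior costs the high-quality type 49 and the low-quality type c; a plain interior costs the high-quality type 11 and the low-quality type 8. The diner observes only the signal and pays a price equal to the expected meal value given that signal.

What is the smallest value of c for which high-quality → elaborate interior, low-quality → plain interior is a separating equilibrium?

Under separation: elaborate interior → high-quality (pays 64); plain interior → low-quality (pays 23).
High-quality: 64 − 49 = 15 ≥ 23 − 11 = 12. Holds regardless of c. ✓
Low-quality: 23 − 8 ≥ 64 − c, so c ≥ 64 − 15 = 49.

49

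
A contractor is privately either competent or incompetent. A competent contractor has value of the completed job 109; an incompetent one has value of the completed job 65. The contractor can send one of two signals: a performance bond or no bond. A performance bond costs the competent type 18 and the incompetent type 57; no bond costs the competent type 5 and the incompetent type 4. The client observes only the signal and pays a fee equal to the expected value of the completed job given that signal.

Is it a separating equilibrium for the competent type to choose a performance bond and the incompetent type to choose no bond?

Yes

Under separation the client infers type exactly: bond → competent (pays 109), no bond → incompetent (pays 65).
Competent: bond gives 109 − 18 = 91; no bond gives 65 − 5 = 60. No deviation. ✓
Incompetent: no bond gives 65 − 4 = 61; bond gives 109 − 57 = 52. No deviation. ✓
Neither type gains from mimicking the other.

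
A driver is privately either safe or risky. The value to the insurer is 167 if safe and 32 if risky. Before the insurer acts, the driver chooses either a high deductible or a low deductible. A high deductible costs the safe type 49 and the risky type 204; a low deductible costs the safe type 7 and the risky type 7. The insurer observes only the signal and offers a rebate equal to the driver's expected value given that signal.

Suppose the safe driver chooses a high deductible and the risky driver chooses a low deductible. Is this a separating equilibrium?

If types separate, high deductible earns payment 167 and low deductible earns 32.
Safe: high deductible gives 167 − 49 = 118; low deductible gives 32 − 7 = 25. No deviation. ✓
Risky: low deductible gives 32 − 7 = 25; high deductible gives 167 − 204 = -37. No deviation. ✓
Neither type gains from mimicking the other.

Yes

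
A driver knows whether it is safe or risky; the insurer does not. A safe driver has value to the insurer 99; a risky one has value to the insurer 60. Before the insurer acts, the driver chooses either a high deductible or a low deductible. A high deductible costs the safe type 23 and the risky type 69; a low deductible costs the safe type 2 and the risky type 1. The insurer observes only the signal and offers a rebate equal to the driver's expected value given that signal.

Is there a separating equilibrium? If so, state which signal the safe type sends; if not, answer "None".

high deductible

Try safe → high deductible, risky → low deductible:
  If types separate, high deductible earns payment 99 and low deductible earns 60.
  Safe: high deductible gives 99 − 23 = 76; low deductible gives 60 − 2 = 58. No deviation. ✓
  Risky: low deductible gives 60 − 1 = 59; high deductible gives 99 − 69 = 30. No deviation. ✓
Both hold — the safe type sends high deductible.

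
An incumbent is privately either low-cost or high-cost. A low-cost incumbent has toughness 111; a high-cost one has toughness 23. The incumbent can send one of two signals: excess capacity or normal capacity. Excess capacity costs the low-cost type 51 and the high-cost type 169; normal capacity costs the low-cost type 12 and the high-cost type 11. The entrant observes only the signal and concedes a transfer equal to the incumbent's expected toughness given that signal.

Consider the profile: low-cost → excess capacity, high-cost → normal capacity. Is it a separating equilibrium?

Yes

If types separate, excess capacity earns payment 111 and normal capacity earns 23.
Low-cost: excess capacity gives 111 − 51 = 60; normal capacity gives 23 − 12 = 11. No deviation. ✓
High-cost: normal capacity gives 23 − 11 = 12; excess capacity gives 111 − 169 = -58. No deviation. ✓
Neither type gains from mimicking the other.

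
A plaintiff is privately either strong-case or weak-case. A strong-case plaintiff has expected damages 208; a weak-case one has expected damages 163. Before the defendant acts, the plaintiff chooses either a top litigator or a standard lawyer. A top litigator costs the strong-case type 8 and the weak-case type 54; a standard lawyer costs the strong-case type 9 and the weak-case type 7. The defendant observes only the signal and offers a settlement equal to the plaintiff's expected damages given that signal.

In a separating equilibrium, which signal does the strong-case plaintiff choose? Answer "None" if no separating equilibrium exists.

top litigator

Try strong-case → top litigator, weak-case → standard lawyer:
  Under separation the defendant infers type exactly: top litigator → strong-case (pays 208), standard lawyer → weak-case (pays 163).
  Strong-case: top litigator gives 208 − 8 = 200; standard lawyer gives 163 − 9 = 154. No deviation. ✓
  Weak-case: standard lawyer gives 163 − 7 = 156; top litigator gives 208 − 54 = 154. No deviation. ✓
Both hold — the strong-case type sends top litigator.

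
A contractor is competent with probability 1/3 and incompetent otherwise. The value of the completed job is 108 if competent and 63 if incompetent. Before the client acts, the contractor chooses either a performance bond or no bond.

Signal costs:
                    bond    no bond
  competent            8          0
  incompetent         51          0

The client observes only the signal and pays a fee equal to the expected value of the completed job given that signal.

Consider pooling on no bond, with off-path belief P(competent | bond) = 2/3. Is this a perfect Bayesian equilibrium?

On the equilibrium path (no bond) the client holds the prior 1/3 and pays 1/3·108 + 2/3·63 = 78. Off-path (bond) belief 2/3 gives 2/3·108 + 1/3·63 = 93.
Competent: no bond gives 78 − 0 = 78; bond gives 93 − 8 = 85. Deviates. ✗
Incompetent: no bond gives 78 − 0 = 78; bond gives 93 − 51 = 42. Stays. ✓

No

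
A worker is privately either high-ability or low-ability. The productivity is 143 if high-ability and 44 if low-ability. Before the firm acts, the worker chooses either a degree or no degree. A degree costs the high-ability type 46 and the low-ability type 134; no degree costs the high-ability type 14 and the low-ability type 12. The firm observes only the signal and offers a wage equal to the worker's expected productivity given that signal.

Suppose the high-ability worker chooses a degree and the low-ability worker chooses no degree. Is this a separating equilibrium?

Yes

If types separate, degree earns payment 143 and no degree earns 44.
High-ability: degree gives 143 − 46 = 97; no degree gives 44 − 14 = 30. No deviation. ✓
Low-ability: no degree gives 44 − 12 = 32; degree gives 143 − 134 = 9. No deviation. ✓
Both incentive constraints hold.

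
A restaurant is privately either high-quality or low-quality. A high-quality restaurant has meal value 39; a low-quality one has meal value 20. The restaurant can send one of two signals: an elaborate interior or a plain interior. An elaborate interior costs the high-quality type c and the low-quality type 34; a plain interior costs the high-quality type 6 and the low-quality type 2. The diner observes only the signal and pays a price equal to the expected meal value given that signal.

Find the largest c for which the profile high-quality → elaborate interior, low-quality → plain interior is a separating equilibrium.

25

Under separation: elaborate interior → high-quality (pays 39); plain interior → low-quality (pays 20).
Low-quality: 20 − 2 = 18 ≥ 39 − 34 = 5. Holds regardless of c. ✓
High-quality: 39 − c ≥ 20 − 6, so c ≤ 39 − 14 = 25.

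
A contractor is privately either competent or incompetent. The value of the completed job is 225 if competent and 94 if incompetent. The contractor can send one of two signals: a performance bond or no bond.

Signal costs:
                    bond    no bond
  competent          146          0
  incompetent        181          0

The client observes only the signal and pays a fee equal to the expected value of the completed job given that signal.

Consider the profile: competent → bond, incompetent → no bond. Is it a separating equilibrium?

No

Under separation the client infers type exactly: bond → competent (pays 225), no bond → incompetent (pays 94).
Competent: bond gives 225 − 146 = 79; no bond gives 94 − 0 = 94. Would deviate. ✗
Incompetent: no bond gives 94 − 0 = 94; bond gives 225 − 181 = 44. No deviation. ✓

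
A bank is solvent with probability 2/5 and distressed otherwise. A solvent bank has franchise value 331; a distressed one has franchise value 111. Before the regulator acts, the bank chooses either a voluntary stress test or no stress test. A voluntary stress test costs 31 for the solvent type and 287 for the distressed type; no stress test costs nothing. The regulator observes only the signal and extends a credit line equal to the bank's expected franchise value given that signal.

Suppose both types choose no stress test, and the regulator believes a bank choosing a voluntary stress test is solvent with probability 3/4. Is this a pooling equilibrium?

No

At the pooled signal (no stress test) the regulator holds the prior 2/5 and pays 2/5·331 + 3/5·111 = 199. Off-path (stress test) belief 3/4 gives 3/4·331 + 1/4·111 = 276.
Solvent: no stress test gives 199 − 0 = 199; stress test gives 276 − 31 = 245. Deviates. ✗
Distressed: no stress test gives 199 − 0 = 199; stress test gives 276 − 287 = -11. Stays. ✓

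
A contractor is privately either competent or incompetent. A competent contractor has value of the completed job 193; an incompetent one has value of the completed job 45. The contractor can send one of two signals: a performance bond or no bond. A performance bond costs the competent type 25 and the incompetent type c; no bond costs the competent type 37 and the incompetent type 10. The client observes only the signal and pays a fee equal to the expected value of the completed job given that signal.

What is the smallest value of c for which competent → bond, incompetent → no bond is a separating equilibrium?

Under separation: bond → competent (pays 193); no bond → incompetent (pays 45).
Competent: 193 − 25 = 168 ≥ 45 − 37 = 8. Holds regardless of c. ✓
Incompetent: 45 − 10 ≥ 193 − c, so c ≥ 193 − 35 = 158.

158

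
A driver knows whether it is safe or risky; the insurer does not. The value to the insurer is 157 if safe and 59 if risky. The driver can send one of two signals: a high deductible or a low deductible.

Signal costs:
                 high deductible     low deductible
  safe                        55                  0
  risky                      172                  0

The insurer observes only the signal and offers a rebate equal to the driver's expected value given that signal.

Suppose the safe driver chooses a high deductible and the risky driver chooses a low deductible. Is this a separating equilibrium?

Yes

Under separation the insurer infers type exactly: high deductible → safe (pays 157), low deductible → risky (pays 59).
Safe: high deductible gives 157 − 55 = 102; low deductible gives 59 − 0 = 59. No deviation. ✓
Risky: low deductible gives 59 − 0 = 59; high deductible gives 157 − 172 = -15. No deviation. ✓
Neither type gains from mimicking the other.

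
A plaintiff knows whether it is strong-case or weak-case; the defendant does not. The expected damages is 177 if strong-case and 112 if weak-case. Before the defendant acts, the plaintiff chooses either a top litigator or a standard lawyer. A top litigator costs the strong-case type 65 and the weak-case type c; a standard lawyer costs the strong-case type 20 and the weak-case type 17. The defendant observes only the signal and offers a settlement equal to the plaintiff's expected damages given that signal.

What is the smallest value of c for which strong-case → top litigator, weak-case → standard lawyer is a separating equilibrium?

82

Under separation: top litigator → strong-case (pays 177); standard lawyer → weak-case (pays 112).
Strong-case: 177 − 65 = 112 ≥ 112 − 20 = 92. Holds regardless of c. ✓
Weak-case: 112 − 17 ≥ 177 − c, so c ≥ 177 − 95 = 82.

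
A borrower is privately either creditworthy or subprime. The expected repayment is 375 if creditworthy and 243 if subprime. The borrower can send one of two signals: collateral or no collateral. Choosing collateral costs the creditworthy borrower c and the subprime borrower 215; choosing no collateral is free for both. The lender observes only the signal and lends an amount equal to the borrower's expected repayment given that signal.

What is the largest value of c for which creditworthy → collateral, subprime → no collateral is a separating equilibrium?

132

Under separation: collateral → creditworthy (pays 375); no collateral → subprime (pays 243).
Subprime: 243 − 0 = 243 ≥ 375 − 215 = 160. Holds regardless of c. ✓
Creditworthy: 375 − c ≥ 243 − 0, so c ≤ 375 − 243 = 132.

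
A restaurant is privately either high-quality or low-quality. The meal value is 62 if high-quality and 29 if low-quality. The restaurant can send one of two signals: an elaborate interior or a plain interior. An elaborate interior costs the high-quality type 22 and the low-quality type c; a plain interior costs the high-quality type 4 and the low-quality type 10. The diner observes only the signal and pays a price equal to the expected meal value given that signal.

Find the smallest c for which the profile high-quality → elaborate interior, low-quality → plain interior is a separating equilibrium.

Under separation: elaborate interior → high-quality (pays 62); plain interior → low-quality (pays 29).
High-quality: 62 − 22 = 40 ≥ 29 − 4 = 25. Holds regardless of c. ✓
Low-quality: 29 − 10 ≥ 62 − c, so c ≥ 62 − 19 = 43.

43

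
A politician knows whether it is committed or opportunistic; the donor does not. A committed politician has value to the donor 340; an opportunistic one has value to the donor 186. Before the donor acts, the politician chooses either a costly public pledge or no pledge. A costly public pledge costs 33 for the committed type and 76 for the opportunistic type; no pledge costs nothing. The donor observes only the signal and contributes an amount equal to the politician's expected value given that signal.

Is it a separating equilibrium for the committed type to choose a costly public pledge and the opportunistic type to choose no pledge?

No

If types separate, pledge earns payment 340 and no pledge earns 186.
Committed: pledge gives 340 − 33 = 307; no pledge gives 186 − 0 = 186. No deviation. ✓
Opportunistic: no pledge gives 186 − 0 = 186; pledge gives 340 − 76 = 264. Would deviate. ✗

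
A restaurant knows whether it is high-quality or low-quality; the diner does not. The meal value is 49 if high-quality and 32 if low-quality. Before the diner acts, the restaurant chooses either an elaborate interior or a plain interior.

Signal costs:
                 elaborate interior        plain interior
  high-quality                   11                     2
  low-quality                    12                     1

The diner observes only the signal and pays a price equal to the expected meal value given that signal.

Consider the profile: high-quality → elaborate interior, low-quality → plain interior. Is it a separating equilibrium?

No

Under separation the diner infers type exactly: elaborate interior → high-quality (pays 49), plain interior → low-quality (pays 32).
High-quality: elaborate interior gives 49 − 11 = 38; plain interior gives 32 − 2 = 30. No deviation. ✓
Low-quality: plain interior gives 32 − 1 = 31; elaborate interior gives 49 − 12 = 37. Would deviate. ✗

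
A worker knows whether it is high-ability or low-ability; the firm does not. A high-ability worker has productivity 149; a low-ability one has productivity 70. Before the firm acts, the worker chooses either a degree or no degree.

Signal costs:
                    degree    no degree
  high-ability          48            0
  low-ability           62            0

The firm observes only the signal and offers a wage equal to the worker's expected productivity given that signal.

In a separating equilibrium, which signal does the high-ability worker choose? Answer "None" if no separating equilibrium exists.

Try high-ability → degree, low-ability → no degree:
  If types separate, degree earns payment 149 and no degree earns 70.
  High-ability: degree gives 149 − 48 = 101; no degree gives 70 − 0 = 70. No deviation. ✓
  Low-ability: no degree gives 70 − 0 = 70; degree gives 149 − 62 = 87. Would deviate. ✗
Try high-ability → no degree, low-ability → degree:
  If types separate, no degree earns payment 149 and degree earns 70.
  High-ability: no degree gives 149 − 0 = 149; degree gives 70 − 48 = 22. No deviation. ✓
  Low-ability: degree gives 70 − 62 = 8; no degree gives 149 − 0 = 149. Would deviate. ✗
Neither assignment is incentive-compatible.

None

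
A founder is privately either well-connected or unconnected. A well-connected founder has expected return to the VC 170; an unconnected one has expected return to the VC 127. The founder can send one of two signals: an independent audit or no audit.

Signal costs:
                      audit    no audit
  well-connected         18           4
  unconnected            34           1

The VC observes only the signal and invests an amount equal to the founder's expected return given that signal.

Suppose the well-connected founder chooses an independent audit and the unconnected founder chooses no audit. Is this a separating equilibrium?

No

If types separate, audit earns payment 170 and no audit earns 127.
Well-connected: audit gives 170 − 18 = 152; no audit gives 127 − 4 = 123. No deviation. ✓
Unconnected: no audit gives 127 − 1 = 126; audit gives 170 − 34 = 136. Would deviate. ✗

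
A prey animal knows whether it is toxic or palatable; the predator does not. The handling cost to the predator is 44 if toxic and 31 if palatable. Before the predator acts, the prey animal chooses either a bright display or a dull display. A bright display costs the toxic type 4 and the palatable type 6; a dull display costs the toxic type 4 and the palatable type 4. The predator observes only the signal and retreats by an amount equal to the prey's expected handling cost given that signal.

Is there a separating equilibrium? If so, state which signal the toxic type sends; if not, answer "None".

Try toxic → bright display, palatable → dull display:
  Under separation the predator infers type exactly: bright display → toxic (pays 44), dull display → palatable (pays 31).
  Toxic: bright display gives 44 − 4 = 40; dull display gives 31 − 4 = 27. No deviation. ✓
  Palatable: dull display gives 31 − 4 = 27; bright display gives 44 − 6 = 38. Would deviate. ✗
Try toxic → dull display, palatable → bright display:
  Under separation the predator infers type exactly: dull display → toxic (pays 44), bright display → palatable (pays 31).
  Toxic: dull display gives 44 − 4 = 40; bright display gives 31 − 4 = 27. No deviation. ✓
  Palatable: bright display gives 31 − 6 = 25; dull display gives 44 − 4 = 40. Would deviate. ✗
Neither assignment is incentive-compatible.

None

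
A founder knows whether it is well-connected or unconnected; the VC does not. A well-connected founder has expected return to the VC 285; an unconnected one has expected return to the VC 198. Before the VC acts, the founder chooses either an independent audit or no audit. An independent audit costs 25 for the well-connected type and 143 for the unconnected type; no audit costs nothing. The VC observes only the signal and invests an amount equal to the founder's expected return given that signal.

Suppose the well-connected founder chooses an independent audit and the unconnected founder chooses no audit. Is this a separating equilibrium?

If types separate, audit earns payment 285 and no audit earns 198.
Well-connected: audit gives 285 − 25 = 260; no audit gives 198 − 0 = 198. No deviation. ✓
Unconnected: no audit gives 198 − 0 = 198; audit gives 285 − 143 = 142. No deviation. ✓
Both incentive constraints hold.

Yes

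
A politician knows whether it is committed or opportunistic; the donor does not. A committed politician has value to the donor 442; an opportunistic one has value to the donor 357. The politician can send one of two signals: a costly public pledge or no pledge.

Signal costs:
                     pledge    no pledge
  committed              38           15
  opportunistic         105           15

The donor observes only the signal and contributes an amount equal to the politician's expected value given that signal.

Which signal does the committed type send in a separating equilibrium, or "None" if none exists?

Try committed → pledge, opportunistic → no pledge:
  If types separate, pledge earns payment 442 and no pledge earns 357.
  Committed: pledge gives 442 − 38 = 404; no pledge gives 357 − 15 = 342. No deviation. ✓
  Opportunistic: no pledge gives 357 − 15 = 342; pledge gives 442 − 105 = 337. No deviation. ✓
Both hold — the committed type sends pledge.

pledge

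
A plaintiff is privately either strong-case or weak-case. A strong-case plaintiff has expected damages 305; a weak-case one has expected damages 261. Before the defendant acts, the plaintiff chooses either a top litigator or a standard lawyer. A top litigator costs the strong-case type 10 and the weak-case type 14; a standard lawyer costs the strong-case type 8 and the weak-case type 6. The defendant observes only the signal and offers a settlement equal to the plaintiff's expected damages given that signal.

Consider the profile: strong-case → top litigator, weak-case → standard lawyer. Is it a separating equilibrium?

No

Under separation the defendant infers type exactly: top litigator → strong-case (pays 305), standard lawyer → weak-case (pays 261).
Strong-case: top litigator gives 305 − 10 = 295; standard lawyer gives 261 − 8 = 253. No deviation. ✓
Weak-case: standard lawyer gives 261 − 6 = 255; top litigator gives 305 − 14 = 291. Would deviate. ✗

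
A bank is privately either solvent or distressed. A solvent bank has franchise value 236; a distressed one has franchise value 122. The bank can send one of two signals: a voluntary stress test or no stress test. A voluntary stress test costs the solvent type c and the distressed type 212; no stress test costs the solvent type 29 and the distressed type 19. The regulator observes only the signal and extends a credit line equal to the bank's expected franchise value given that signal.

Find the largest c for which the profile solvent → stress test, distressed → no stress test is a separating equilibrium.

143

Under separation: stress test → solvent (pays 236); no stress test → distressed (pays 122).
Distressed: 122 − 19 = 103 ≥ 236 − 212 = 24. Holds regardless of c. ✓
Solvent: 236 − c ≥ 122 − 29, so c ≤ 236 − 93 = 143.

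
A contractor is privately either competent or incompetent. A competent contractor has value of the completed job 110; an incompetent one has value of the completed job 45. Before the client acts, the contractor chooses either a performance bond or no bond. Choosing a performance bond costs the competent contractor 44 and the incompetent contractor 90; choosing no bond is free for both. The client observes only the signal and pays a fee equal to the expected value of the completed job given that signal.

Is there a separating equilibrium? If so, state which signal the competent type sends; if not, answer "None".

bond

Try competent → bond, incompetent → no bond:
  If types separate, bond earns payment 110 and no bond earns 45.
  Competent: bond gives 110 − 44 = 66; no bond gives 45 − 0 = 45. No deviation. ✓
  Incompetent: no bond gives 45 − 0 = 45; bond gives 110 − 90 = 20. No deviation. ✓
Both hold — the competent type sends bond.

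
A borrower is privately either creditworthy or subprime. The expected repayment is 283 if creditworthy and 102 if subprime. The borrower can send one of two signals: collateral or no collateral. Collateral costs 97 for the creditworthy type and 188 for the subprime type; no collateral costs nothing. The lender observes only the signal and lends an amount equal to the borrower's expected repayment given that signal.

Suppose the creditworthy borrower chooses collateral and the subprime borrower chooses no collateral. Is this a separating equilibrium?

Yes

Under separation the lender infers type exactly: collateral → creditworthy (pays 283), no collateral → subprime (pays 102).
Creditworthy: collateral gives 283 − 97 = 186; no collateral gives 102 − 0 = 102. No deviation. ✓
Subprime: no collateral gives 102 − 0 = 102; collateral gives 283 − 188 = 95. No deviation. ✓
Both incentive constraints hold.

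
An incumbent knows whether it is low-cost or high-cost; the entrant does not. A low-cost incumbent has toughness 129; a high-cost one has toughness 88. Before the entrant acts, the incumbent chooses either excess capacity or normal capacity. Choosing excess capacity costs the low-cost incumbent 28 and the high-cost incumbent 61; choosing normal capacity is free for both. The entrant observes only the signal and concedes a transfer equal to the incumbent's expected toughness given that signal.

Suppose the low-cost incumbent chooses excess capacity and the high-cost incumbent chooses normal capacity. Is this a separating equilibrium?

Under separation the entrant infers type exactly: excess capacity → low-cost (pays 129), normal capacity → high-cost (pays 88).
Low-cost: excess capacity gives 129 − 28 = 101; normal capacity gives 88 − 0 = 88. No deviation. ✓
High-cost: normal capacity gives 88 − 0 = 88; excess capacity gives 129 − 61 = 68. No deviation. ✓
Neither type gains from mimicking the other.

Yes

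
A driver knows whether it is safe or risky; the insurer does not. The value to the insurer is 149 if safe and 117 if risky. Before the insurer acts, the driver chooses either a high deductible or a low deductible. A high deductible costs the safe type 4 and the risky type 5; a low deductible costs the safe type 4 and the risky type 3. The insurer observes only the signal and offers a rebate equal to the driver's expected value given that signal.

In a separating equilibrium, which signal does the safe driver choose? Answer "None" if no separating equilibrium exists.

None

Try safe → high deductible, risky → low deductible:
  If types separate, high deductible earns payment 149 and low deductible earns 117.
  Safe: high deductible gives 149 − 4 = 145; low deductible gives 117 − 4 = 113. No deviation. ✓
  Risky: low deductible gives 117 − 3 = 114; high deductible gives 149 − 5 = 144. Would deviate. ✗
Try safe → low deductible, risky → high deductible:
  If types separate, low deductible earns payment 149 and high deductible earns 117.
  Safe: low deductible gives 149 − 4 = 145; high deductible gives 117 − 4 = 113. No deviation. ✓
  Risky: high deductible gives 117 − 5 = 112; low deductible gives 149 − 3 = 146. Would deviate. ✗
Neither assignment is incentive-compatible.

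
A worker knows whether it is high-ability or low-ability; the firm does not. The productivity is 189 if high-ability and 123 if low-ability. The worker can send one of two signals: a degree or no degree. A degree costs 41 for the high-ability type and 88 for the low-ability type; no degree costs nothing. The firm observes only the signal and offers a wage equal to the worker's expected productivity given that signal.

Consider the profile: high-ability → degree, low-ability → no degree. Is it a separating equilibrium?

If types separate, degree earns payment 189 and no degree earns 123.
High-ability: degree gives 189 − 41 = 148; no degree gives 123 − 0 = 123. No deviation. ✓
Low-ability: no degree gives 123 − 0 = 123; degree gives 189 − 88 = 101. No deviation. ✓
Neither type gains from mimicking the other.

Yes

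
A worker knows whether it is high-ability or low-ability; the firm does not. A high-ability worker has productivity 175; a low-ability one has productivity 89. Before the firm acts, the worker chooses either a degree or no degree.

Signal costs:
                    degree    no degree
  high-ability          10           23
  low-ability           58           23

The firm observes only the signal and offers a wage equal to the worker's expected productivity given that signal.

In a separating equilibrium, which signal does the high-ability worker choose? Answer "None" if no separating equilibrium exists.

Try high-ability → degree, low-ability → no degree:
  Under separation the firm infers type exactly: degree → high-ability (pays 175), no degree → low-ability (pays 89).
  High-ability: degree gives 175 − 10 = 165; no degree gives 89 − 23 = 66. No deviation. ✓
  Low-ability: no degree gives 89 − 23 = 66; degree gives 175 − 58 = 117. Would deviate. ✗
Try high-ability → no degree, low-ability → degree:
  Under separation the firm infers type exactly: no degree → high-ability (pays 175), degree → low-ability (pays 89).
  High-ability: no degree gives 175 − 23 = 152; degree gives 89 − 10 = 79. No deviation. ✓
  Low-ability: degree gives 89 − 58 = 31; no degree gives 175 − 23 = 152. Would deviate. ✗
Neither assignment is incentive-compatible.

None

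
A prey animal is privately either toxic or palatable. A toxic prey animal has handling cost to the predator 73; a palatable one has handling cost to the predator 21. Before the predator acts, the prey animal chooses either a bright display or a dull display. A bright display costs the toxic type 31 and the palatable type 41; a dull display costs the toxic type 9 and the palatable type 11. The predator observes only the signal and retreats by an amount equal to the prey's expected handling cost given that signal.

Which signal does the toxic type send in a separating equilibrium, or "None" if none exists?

None

Try toxic → bright display, palatable → dull display:
  If types separate, bright display earns payment 73 and dull display earns 21.
  Toxic: bright display gives 73 − 31 = 42; dull display gives 21 − 9 = 12. No deviation. ✓
  Palatable: dull display gives 21 − 11 = 10; bright display gives 73 − 41 = 32. Would deviate. ✗
Try toxic → dull display, palatable → bright display:
  If types separate, dull display earns payment 73 and bright display earns 21.
  Toxic: dull display gives 73 − 9 = 64; bright display gives 21 − 31 = -10. No deviation. ✓
  Palatable: bright display gives 21 − 41 = -20; dull display gives 73 − 11 = 62. Would deviate. ✗
Neither assignment is incentive-compatible.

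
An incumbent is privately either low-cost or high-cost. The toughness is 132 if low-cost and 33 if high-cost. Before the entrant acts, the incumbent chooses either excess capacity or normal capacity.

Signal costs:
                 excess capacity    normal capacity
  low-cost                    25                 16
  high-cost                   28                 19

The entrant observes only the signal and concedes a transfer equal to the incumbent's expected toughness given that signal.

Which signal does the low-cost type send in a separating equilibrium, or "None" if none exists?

None

Try low-cost → excess capacity, high-cost → normal capacity:
  If types separate, excess capacity earns payment 132 and normal capacity earns 33.
  Low-cost: excess capacity gives 132 − 25 = 107; normal capacity gives 33 − 16 = 17. No deviation. ✓
  High-cost: normal capacity gives 33 − 19 = 14; excess capacity gives 132 − 28 = 104. Would deviate. ✗
Try low-cost → normal capacity, high-cost → excess capacity:
  If types separate, normal capacity earns payment 132 and excess capacity earns 33.
  Low-cost: normal capacity gives 132 − 16 = 116; excess capacity gives 33 − 25 = 8. No deviation. ✓
  High-cost: excess capacity gives 33 − 28 = 5; normal capacity gives 132 − 19 = 113. Would deviate. ✗
Neither assignment is incentive-compatible.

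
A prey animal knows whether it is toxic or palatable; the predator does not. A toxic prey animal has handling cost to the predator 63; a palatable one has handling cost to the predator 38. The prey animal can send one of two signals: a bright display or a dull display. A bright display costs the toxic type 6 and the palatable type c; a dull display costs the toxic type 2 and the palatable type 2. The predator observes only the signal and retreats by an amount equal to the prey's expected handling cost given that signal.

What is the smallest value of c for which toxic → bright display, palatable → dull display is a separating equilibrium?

Under separation: bright display → toxic (pays 63); dull display → palatable (pays 38).
Toxic: 63 − 6 = 57 ≥ 38 − 2 = 36. Holds regardless of c. ✓
Palatable: 38 − 2 ≥ 63 − c, so c ≥ 63 − 36 = 27.

27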